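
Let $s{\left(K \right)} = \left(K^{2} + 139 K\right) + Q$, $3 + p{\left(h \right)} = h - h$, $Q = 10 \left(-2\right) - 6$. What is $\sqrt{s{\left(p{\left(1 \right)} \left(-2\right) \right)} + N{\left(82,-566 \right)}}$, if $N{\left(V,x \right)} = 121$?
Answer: $\sqrt{965} \approx 31.064$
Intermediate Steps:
$Q = -26$ ($Q = -20 - 6 = -26$)
$p{\left(h \right)} = -3$ ($p{\left(h \right)} = -3 + \left(h - h\right) = -3 + 0 = -3$)
$s{\left(K \right)} = -26 + K^{2} + 139 K$ ($s{\left(K \right)} = \left(K^{2} + 139 K\right) - 26 = -26 + K^{2} + 139 K$)
$\sqrt{s{\left(p{\left(1 \right)} \left(-2\right) \right)} + N{\left(82,-566 \right)}} = \sqrt{\left(-26 + \left(\left(-3\right) \left(-2\right)\right)^{2} + 139 \left(\left(-3\right) \left(-2\right)\right)\right) + 121} = \sqrt{\left(-26 + 6^{2} + 139 \cdot 6\right) + 121} = \sqrt{\left(-26 + 36 + 834\right) + 121} = \sqrt{844 + 121} = \sqrt{965}$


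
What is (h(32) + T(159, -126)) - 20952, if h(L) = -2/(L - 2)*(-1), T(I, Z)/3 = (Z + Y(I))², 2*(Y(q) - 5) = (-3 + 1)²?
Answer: 322966/15 ≈ 21531.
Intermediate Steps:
Y(q) = 7 (Y(q) = 5 + (-3 + 1)²/2 = 5 + (½)*(-2)² = 5 + (½)*4 = 5 + 2 = 7)
T(I, Z) = 3*(7 + Z)² (T(I, Z) = 3*(Z + 7)² = 3*(7 + Z)²)
h(L) = 2/(-2 + L) (h(L) = -2/(-2 + L)*(-1) = 2/(-2 + L))
(h(32) + T(159, -126)) - 20952 = (2/(-2 + 32) + 3*(7 - 126)²) - 20952 = (2/30 + 3*(-119)²) - 20952 = (2*(1/30) + 3*14161) - 20952 = (1/15 + 42483) - 20952 = 637246/15 - 20952 = 322966/15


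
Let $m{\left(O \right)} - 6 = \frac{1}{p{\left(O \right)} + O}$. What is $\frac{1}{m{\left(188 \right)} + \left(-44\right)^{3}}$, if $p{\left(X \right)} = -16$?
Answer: $- \frac{172}{14650615} \approx -1.174 \cdot 10^{-5}$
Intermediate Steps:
$m{\left(O \right)} = 6 + \frac{1}{-16 + O}$
$\frac{1}{m{\left(188 \right)} + \left(-44\right)^{3}} = \frac{1}{\frac{-95 + 6 \cdot 188}{-16 + 188} + \left(-44\right)^{3}} = \frac{1}{\frac{-95 + 1128}{172} - 85184} = \frac{1}{\frac{1}{172} \cdot 1033 - 85184} = \frac{1}{\frac{1033}{172} - 85184} = \frac{1}{- \frac{14650615}{172}} = - \frac{172}{14650615}$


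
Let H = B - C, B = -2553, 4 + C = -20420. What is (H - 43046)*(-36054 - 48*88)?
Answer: 1013998650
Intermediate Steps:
C = -20424 (C = -4 - 20420 = -20424)
H = 17871 (H = -2553 - 1*(-20424) = -2553 + 20424 = 17871)
(H - 43046)*(-36054 - 48*88) = (17871 - 43046)*(-36054 - 48*88) = -25175*(-36054 - 4224) = -25175*(-40278) = 1013998650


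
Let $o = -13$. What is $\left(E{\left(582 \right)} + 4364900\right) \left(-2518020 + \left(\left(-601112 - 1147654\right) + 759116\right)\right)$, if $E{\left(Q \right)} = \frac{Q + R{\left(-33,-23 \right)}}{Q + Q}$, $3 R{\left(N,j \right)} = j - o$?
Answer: $- \frac{13366180449887780}{873} \approx -1.5311 \cdot 10^{13}$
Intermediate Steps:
$R{\left(N,j \right)} = \frac{13}{3} + \frac{j}{3}$ ($R{\left(N,j \right)} = \frac{j - -13}{3} = \frac{j + 13}{3} = \frac{13 + j}{3} = \frac{13}{3} + \frac{j}{3}$)
$E{\left(Q \right)} = \frac{- \frac{10}{3} + Q}{2 Q}$ ($E{\left(Q \right)} = \frac{Q + \left(\frac{13}{3} + \frac{1}{3} \left(-23\right)\right)}{Q + Q} = \frac{Q + \left(\frac{13}{3} - \frac{23}{3}\right)}{2 Q} = \left(Q - \frac{10}{3}\right) \frac{1}{2 Q} = \left(- \frac{10}{3} + Q\right) \frac{1}{2 Q} = \frac{- \frac{10}{3} + Q}{2 Q}$)
$\left(E{\left(582 \right)} + 4364900\right) \left(-2518020 + \left(\left(-601112 - 1147654\right) + 759116\right)\right) = \left(\frac{-10 + 3 \cdot 582}{6 \cdot 582} + 4364900\right) \left(-2518020 + \left(\left(-601112 - 1147654\right) + 759116\right)\right) = \left(\frac{1}{6} \cdot \frac{1}{582} \left(-10 + 1746\right) + 4364900\right) \left(-2518020 + \left(-1748766 + 759116\right)\right) = \left(\frac{1}{6} \cdot \frac{1}{582} \cdot 1736 + 4364900\right) \left(-2518020 - 989650\right) = \left(\frac{434}{873} + 4364900\right) \left(-3507670\right) = \frac{3810558134}{873} \left(-3507670\right) = - \frac{13366180449887780}{873}$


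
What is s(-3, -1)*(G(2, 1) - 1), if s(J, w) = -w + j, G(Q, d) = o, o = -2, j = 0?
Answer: -3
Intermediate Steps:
G(Q, d) = -2
s(J, w) = -w (s(J, w) = -w + 0 = -w)
s(-3, -1)*(G(2, 1) - 1) = (-1*(-1))*(-2 - 1) = 1*(-3) = -3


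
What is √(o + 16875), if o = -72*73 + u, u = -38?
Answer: √11581 ≈ 107.61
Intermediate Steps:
o = -5294 (o = -72*73 - 38 = -5256 - 38 = -5294)
√(o + 16875) = √(-5294 + 16875) = √11581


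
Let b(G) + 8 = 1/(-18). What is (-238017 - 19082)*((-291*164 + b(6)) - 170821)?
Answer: 1011415896545/18 ≈ 5.6190e+10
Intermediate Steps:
b(G) = -145/18 (b(G) = -8 + 1/(-18) = -8 - 1/18 = -145/18)
(-238017 - 19082)*((-291*164 + b(6)) - 170821) = (-238017 - 19082)*((-291*164 - 145/18) - 170821) = -257099*((-47724 - 145/18) - 170821) = -257099*(-859177/18 - 170821) = -257099*(-3933955/18) = 1011415896545/18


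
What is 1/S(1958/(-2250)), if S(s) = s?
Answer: -1125/979 ≈ -1.1491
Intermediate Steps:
1/S(1958/(-2250)) = 1/(1958/(-2250)) = 1/(1958*(-1/2250)) = 1/(-979/1125) = -1125/979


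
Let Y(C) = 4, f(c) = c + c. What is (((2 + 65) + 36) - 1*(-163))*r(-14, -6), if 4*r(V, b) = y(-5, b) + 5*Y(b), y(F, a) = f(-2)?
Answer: 1064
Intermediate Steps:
f(c) = 2*c
y(F, a) = -4 (y(F, a) = 2*(-2) = -4)
r(V, b) = 4 (r(V, b) = (-4 + 5*4)/4 = (-4 + 20)/4 = (¼)*16 = 4)
(((2 + 65) + 36) - 1*(-163))*r(-14, -6) = (((2 + 65) + 36) - 1*(-163))*4 = ((67 + 36) + 163)*4 = (103 + 163)*4 = 266*4 = 1064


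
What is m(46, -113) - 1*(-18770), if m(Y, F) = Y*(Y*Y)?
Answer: 116106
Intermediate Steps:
m(Y, F) = Y³ (m(Y, F) = Y*Y² = Y³)
m(46, -113) - 1*(-18770) = 46³ - 1*(-18770) = 97336 + 18770 = 116106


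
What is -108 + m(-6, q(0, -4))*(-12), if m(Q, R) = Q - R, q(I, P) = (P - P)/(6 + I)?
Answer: -36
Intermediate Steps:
q(I, P) = 0 (q(I, P) = 0/(6 + I) = 0)
-108 + m(-6, q(0, -4))*(-12) = -108 + (-6 - 1*0)*(-12) = -108 + (-6 + 0)*(-12) = -108 - 6*(-12) = -108 + 72 = -36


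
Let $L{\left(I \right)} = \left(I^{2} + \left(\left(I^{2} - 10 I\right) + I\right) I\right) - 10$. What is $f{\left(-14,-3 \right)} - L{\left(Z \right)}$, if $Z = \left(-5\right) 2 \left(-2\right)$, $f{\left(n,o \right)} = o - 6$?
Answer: $-4799$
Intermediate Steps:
$f{\left(n,o \right)} = -6 + o$ ($f{\left(n,o \right)} = o - 6 = -6 + o$)
$Z = 20$ ($Z = \left(-10\right) \left(-2\right) = 20$)
$L{\left(I \right)} = -10 + I^{2} + I \left(I^{2} - 9 I\right)$ ($L{\left(I \right)} = \left(I^{2} + \left(I^{2} - 9 I\right) I\right) - 10 = \left(I^{2} + I \left(I^{2} - 9 I\right)\right) - 10 = -10 + I^{2} + I \left(I^{2} - 9 I\right)$)
$f{\left(-14,-3 \right)} - L{\left(Z \right)} = \left(-6 - 3\right) - \left(-10 + 20^{3} - 8 \cdot 20^{2}\right) = -9 - \left(-10 + 8000 - 3200\right) = -9 - 4790 = -4799$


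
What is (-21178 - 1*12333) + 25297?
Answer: -8214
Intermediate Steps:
(-21178 - 1*12333) + 25297 = (-21178 - 12333) + 25297 = -33511 + 25297 = -8214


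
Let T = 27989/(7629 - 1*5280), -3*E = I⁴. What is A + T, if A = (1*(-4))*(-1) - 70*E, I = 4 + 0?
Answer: 14068745/2349 ≈ 5989.3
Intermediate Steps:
I = 4
E = -256/3 (E = -⅓*4⁴ = -⅓*256 = -256/3 ≈ -85.333)
A = 17932/3 (A = (1*(-4))*(-1) - 70*(-256/3) = -4*(-1) + 17920/3 = 4 + 17920/3 = 17932/3 ≈ 5977.3)
T = 27989/2349 (T = 27989/(7629 - 5280) = 27989/2349 ≈ 11.915)
A + T = 17932/3 + 27989/2349 = 14068745/2349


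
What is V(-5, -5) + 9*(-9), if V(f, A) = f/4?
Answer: -329/4 ≈ -82.250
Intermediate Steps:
V(f, A) = f/4 (V(f, A) = f*(1/4) = f/4)
V(-5, -5) + 9*(-9) = (1/4)*(-5) + 9*(-9) = -5/4 - 81 = -329/4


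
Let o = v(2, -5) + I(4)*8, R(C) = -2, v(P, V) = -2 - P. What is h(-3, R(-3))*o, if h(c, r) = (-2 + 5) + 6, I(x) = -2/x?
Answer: -72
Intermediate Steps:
h(c, r) = 9 (h(c, r) = 3 + 6 = 9)
o = -8 (o = (-2 - 1*2) - 2/4*8 = (-2 - 2) - 2*¼*8 = -4 - ½*8 = -4 - 4 = -8)
h(-3, R(-3))*o = 9*(-8) = -72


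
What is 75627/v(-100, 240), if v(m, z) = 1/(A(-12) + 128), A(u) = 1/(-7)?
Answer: 67686165/7 ≈ 9.6695e+6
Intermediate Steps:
A(u) = -1/7
v(m, z) = 7/895 (v(m, z) = 1/(-1/7 + 128) = 1/(895/7) = 7/895)
75627/v(-100, 240) = 75627/(7/895) = 75627*(895/7) = 67686165/7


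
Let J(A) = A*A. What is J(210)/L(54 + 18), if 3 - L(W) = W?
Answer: -14700/23 ≈ -639.13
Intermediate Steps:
J(A) = A²
L(W) = 3 - W
J(210)/L(54 + 18) = 210²/(3 - (54 + 18)) = 44100/(3 - 1*72) = 44100/(3 - 72) = 44100/(-69) = 44100*(-1/69) = -14700/23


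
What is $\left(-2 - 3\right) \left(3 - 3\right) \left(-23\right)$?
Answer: $0$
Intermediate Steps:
$\left(-2 - 3\right) \left(3 - 3\right) \left(-23\right) = \left(-2 - 3\right) 0 \left(-23\right) = \left(-5\right) 0 \left(-23\right) = 0 \left(-23\right) = 0$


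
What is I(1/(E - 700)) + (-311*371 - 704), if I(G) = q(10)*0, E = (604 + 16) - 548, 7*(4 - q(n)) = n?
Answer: -116085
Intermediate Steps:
q(n) = 4 - n/7
E = 72 (E = 620 - 548 = 72)
I(G) = 0 (I(G) = (4 - 1/7*10)*0 = (4 - 10/7)*0 = (18/7)*0 = 0)
I(1/(E - 700)) + (-311*371 - 704) = 0 + (-311*371 - 704) = 0 + (-115381 - 704) = 0 - 116085 = -116085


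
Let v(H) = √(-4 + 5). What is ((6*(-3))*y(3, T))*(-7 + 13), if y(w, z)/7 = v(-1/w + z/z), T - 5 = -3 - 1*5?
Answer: -756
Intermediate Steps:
T = -3 (T = 5 + (-3 - 1*5) = 5 + (-3 - 5) = 5 - 8 = -3)
v(H) = 1 (v(H) = √1 = 1)
y(w, z) = 7 (y(w, z) = 7*1 = 7)
((6*(-3))*y(3, T))*(-7 + 13) = ((6*(-3))*7)*(-7 + 13) = -18*7*6 = -126*6 = -756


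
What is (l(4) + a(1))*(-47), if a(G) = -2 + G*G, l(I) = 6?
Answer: -235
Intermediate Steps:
a(G) = -2 + G²
(l(4) + a(1))*(-47) = (6 + (-2 + 1²))*(-47) = (6 + (-2 + 1))*(-47) = (6 - 1)*(-47) = 5*(-47) = -235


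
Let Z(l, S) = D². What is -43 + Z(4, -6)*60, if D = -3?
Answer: 497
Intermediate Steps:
Z(l, S) = 9 (Z(l, S) = (-3)² = 9)
-43 + Z(4, -6)*60 = -43 + 9*60 = -43 + 540 = 497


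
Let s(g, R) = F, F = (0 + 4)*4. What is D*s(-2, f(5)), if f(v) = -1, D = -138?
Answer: -2208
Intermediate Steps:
F = 16 (F = 4*4 = 16)
s(g, R) = 16
D*s(-2, f(5)) = -138*16 = -2208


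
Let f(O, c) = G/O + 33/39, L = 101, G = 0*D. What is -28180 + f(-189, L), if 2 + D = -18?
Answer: -366329/13 ≈ -28179.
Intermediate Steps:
D = -20 (D = -2 - 18 = -20)
G = 0 (G = 0*(-20) = 0)
f(O, c) = 11/13 (f(O, c) = 0/O + 33/39 = 0 + 33*(1/39) = 0 + 11/13 = 11/13)
-28180 + f(-189, L) = -28180 + 11/13 = -366329/13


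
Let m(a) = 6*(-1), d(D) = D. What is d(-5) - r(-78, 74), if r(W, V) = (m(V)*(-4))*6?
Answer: -149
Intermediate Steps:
m(a) = -6
r(W, V) = 144 (r(W, V) = -6*(-4)*6 = 24*6 = 144)
d(-5) - r(-78, 74) = -5 - 1*144 = -5 - 144 = -149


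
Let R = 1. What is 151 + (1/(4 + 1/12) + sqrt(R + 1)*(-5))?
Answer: 7411/49 - 5*sqrt(2) ≈ 144.17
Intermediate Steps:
151 + (1/(4 + 1/12) + sqrt(R + 1)*(-5)) = 151 + (1/(4 + 1/12) + sqrt(1 + 1)*(-5)) = 151 + (1/(4 + 1/12) + sqrt(2)*(-5)) = 151 + (1/(49/12) - 5*sqrt(2)) = 151 + (12/49 - 5*sqrt(2)) = 7411/49 - 5*sqrt(2)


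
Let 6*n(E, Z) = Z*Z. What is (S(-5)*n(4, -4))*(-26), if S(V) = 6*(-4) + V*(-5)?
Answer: -208/3 ≈ -69.333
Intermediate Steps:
S(V) = -24 - 5*V
n(E, Z) = Z²/6 (n(E, Z) = (Z*Z)/6 = Z²/6)
(S(-5)*n(4, -4))*(-26) = ((-24 - 5*(-5))*((⅙)*(-4)²))*(-26) = ((-24 + 25)*((⅙)*16))*(-26) = (1*(8/3))*(-26) = (8/3)*(-26) = -208/3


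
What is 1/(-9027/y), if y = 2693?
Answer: -2693/9027 ≈ -0.29833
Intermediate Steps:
1/(-9027/y) = 1/(-9027/2693) = -2693/9027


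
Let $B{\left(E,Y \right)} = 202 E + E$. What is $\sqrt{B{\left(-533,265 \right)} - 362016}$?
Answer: $i \sqrt{470215} \approx 685.72 i$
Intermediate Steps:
$B{\left(E,Y \right)} = 203 E$
$\sqrt{B{\left(-533,265 \right)} - 362016} = \sqrt{203 \left(-533\right) - 362016} = \sqrt{-108199 - 362016} = \sqrt{-470215} = i \sqrt{470215}$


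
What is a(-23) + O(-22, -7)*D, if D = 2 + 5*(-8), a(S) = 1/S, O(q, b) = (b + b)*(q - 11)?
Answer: -403789/23 ≈ -17556.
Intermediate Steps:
O(q, b) = 2*b*(-11 + q) (O(q, b) = (2*b)*(-11 + q) = 2*b*(-11 + q))
D = -38 (D = 2 - 40 = -38)
a(-23) + O(-22, -7)*D = 1/(-23) + (2*(-7)*(-11 - 22))*(-38) = -1/23 + (2*(-7)*(-33))*(-38) = -1/23 + 462*(-38) = -1/23 - 17556 = -403789/23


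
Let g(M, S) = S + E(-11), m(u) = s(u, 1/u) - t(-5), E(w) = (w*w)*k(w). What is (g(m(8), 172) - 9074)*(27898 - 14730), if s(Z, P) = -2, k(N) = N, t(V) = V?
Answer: -134748144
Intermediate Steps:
E(w) = w³ (E(w) = (w*w)*w = w²*w = w³)
m(u) = 3 (m(u) = -2 - 1*(-5) = -2 + 5 = 3)
g(M, S) = -1331 + S (g(M, S) = S + (-11)³ = S - 1331 = -1331 + S)
(g(m(8), 172) - 9074)*(27898 - 14730) = ((-1331 + 172) - 9074)*(27898 - 14730) = (-1159 - 9074)*13168 = -10233*13168 = -134748144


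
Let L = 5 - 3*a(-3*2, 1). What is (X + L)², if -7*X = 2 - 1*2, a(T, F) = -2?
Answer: 121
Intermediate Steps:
X = 0 (X = -(2 - 1*2)/7 = -(2 - 2)/7 = -⅐*0 = 0)
L = 11 (L = 5 - 3*(-2) = 5 + 6 = 11)
(X + L)² = (0 + 11)² = 11² = 121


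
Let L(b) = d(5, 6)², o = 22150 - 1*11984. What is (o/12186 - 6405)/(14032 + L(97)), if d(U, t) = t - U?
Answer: -39020582/85503069 ≈ -0.45636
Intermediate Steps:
o = 10166 (o = 22150 - 11984 = 10166)
L(b) = 1 (L(b) = (6 - 1*5)² = (6 - 5)² = 1² = 1)
(o/12186 - 6405)/(14032 + L(97)) = (10166/12186 - 6405)/(14032 + 1) = (10166*(1/12186) - 6405)/14033 = (5083/6093 - 6405)*(1/14033) = -39020582/6093*1/14033 = -39020582/85503069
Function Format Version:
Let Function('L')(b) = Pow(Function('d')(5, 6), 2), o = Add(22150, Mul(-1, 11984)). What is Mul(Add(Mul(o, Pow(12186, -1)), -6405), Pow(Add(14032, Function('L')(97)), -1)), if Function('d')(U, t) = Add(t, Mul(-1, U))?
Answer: Rational(-39020582, 85503069) ≈ -0.45636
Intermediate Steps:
o = 10166 (o = Add(22150, -11984) = 10166)
Function('L')(b) = 1 (Function('L')(b) = Pow(Add(6, Mul(-1, 5)), 2) = Pow(Add(6, -5), 2) = Pow(1, 2) = 1)
Mul(Add(Mul(o, Pow(12186, -1)), -6405), Pow(Add(14032, Function('L')(97)), -1)) = Mul(Add(Mul(10166, Pow(12186, -1)), -6405), Pow(Add(14032, 1), -1)) = Mul(Add(Mul(10166, Rational(1, 12186)), -6405), Pow(14033, -1)) = Mul(Add(Rational(5083, 6093), -6405), Rational(1, 14033)) = Mul(Rational(-39020582, 6093), Rational(1, 14033)) = Rational(-39020582, 85503069)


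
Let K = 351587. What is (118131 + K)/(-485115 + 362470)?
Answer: -24722/6455 ≈ -3.8299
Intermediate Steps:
(118131 + K)/(-485115 + 362470) = (118131 + 351587)/(-485115 + 362470) = 469718/(-122645) = 469718*(-1/122645) = -24722/6455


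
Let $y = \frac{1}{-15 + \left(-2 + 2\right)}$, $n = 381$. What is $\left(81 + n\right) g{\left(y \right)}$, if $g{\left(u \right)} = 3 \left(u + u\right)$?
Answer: $- \frac{924}{5} \approx -184.8$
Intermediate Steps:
$y = - \frac{1}{15}$ ($y = \frac{1}{-15 + 0} = \frac{1}{-15} = - \frac{1}{15} \approx -0.066667$)
$g{\left(u \right)} = 6 u$ ($g{\left(u \right)} = 3 \cdot 2 u = 6 u$)
$\left(81 + n\right) g{\left(y \right)} = \left(81 + 381\right) 6 \left(- \frac{1}{15}\right) = 462 \left(- \frac{2}{5}\right) = - \frac{924}{5}$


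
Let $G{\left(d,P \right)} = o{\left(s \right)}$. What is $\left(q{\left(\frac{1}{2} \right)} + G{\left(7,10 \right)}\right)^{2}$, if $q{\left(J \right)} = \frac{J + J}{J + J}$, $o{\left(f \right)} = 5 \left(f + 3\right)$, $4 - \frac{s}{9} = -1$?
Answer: $58081$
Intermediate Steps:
$s = 45$ ($s = 36 - -9 = 36 + 9 = 45$)
$o{\left(f \right)} = 15 + 5 f$ ($o{\left(f \right)} = 5 \left(3 + f\right) = 15 + 5 f$)
$G{\left(d,P \right)} = 240$ ($G{\left(d,P \right)} = 15 + 5 \cdot 45 = 15 + 225 = 240$)
$q{\left(J \right)} = 1$ ($q{\left(J \right)} = \frac{2 J}{2 J} = 2 J \frac{1}{2 J} = 1$)
$\left(q{\left(\frac{1}{2} \right)} + G{\left(7,10 \right)}\right)^{2} = \left(1 + 240\right)^{2} = 241^{2} = 58081$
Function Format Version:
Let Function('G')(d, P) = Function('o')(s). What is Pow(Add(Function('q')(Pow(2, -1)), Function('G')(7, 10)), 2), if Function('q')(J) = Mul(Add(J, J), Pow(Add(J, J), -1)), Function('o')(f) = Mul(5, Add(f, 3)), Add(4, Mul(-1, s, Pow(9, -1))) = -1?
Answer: 58081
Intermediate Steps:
s = 45 (s = Add(36, Mul(-9, -1)) = Add(36, 9) = 45)
Function('o')(f) = Add(15, Mul(5, f)) (Function('o')(f) = Mul(5, Add(3, f)) = Add(15, Mul(5, f)))
Function('G')(d, P) = 240 (Function('G')(d, P) = Add(15, Mul(5, 45)) = Add(15, 225) = 240)
Function('q')(J) = 1 (Function('q')(J) = Mul(Mul(2, J), Pow(Mul(2, J), -1)) = Mul(Mul(2, J), Mul(Rational(1, 2), Pow(J, -1))) = 1)
Pow(Add(Function('q')(Pow(2, -1)), Function('G')(7, 10)), 2) = Pow(Add(1, 240), 2) = Pow(241, 2) = 58081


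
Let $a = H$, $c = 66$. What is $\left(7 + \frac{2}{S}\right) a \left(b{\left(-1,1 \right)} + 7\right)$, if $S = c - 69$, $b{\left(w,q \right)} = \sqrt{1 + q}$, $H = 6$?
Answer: $266 + 38 \sqrt{2} \approx 319.74$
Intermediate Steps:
$a = 6$
$S = -3$ ($S = 66 - 69 = -3$)
$\left(7 + \frac{2}{S}\right) a \left(b{\left(-1,1 \right)} + 7\right) = \left(7 + \frac{2}{-3}\right) 6 \left(\sqrt{1 + 1} + 7\right) = \left(7 + 2 \left(- \frac{1}{3}\right)\right) 6 \left(\sqrt{2} + 7\right) = \left(7 - \frac{2}{3}\right) 6 \left(7 + \sqrt{2}\right) = \frac{19 \left(42 + 6 \sqrt{2}\right)}{3} = 266 + 38 \sqrt{2}$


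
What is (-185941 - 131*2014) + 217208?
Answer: -232567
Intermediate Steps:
(-185941 - 131*2014) + 217208 = (-185941 - 263834) + 217208 = -449775 + 217208 = -232567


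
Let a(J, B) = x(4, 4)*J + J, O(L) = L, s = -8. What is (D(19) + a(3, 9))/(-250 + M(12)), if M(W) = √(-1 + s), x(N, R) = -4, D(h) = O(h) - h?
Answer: 2250/62509 + 27*I/62509 ≈ 0.035995 + 0.00043194*I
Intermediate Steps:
D(h) = 0 (D(h) = h - h = 0)
M(W) = 3*I (M(W) = √(-1 - 8) = √(-9) = 3*I)
a(J, B) = -3*J (a(J, B) = -4*J + J = -3*J)
(D(19) + a(3, 9))/(-250 + M(12)) = (0 - 3*3)/(-250 + 3*I) = (0 - 9)*((-250 - 3*I)/62509) = -9*(-250 - 3*I)/62509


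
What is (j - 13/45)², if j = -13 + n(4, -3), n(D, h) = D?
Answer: 174724/2025 ≈ 86.283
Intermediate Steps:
j = -9 (j = -13 + 4 = -9)
(j - 13/45)² = (-9 - 13/45)² = (-418/45)² = 174724/2025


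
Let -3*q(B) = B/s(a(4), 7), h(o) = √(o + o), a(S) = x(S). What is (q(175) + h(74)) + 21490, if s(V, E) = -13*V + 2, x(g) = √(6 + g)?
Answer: 54348385/2529 + 2*√37 + 2275*√10/5058 ≈ 21504.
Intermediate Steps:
a(S) = √(6 + S)
s(V, E) = 2 - 13*V
h(o) = √2*√o (h(o) = √(2*o) = √2*√o)
q(B) = -B/(3*(2 - 13*√10)) (q(B) = -B/(3*(2 - 13*√(6 + 4))) = -B/(3*(2 - 13*√10)))
(q(175) + h(74)) + 21490 = (((1/2529)*175 + (13/5058)*175*√10) + √2*√74) + 21490 = ((175/2529 + 2275*√10/5058) + 2*√37) + 21490 = (175/2529 + 2*√37 + 2275*√10/5058) + 21490 = 54348385/2529 + 2*√37 + 2275*√10/5058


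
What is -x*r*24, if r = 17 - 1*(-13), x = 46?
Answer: -33120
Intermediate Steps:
r = 30 (r = 17 + 13 = 30)
-x*r*24 = -46*30*24 = -1380*24 = -1*33120 = -33120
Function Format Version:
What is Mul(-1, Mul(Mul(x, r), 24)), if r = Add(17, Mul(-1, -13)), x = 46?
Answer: -33120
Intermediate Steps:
r = 30 (r = Add(17, 13) = 30)
Mul(-1, Mul(Mul(x, r), 24)) = Mul(-1, Mul(Mul(46, 30), 24)) = Mul(-1, Mul(1380, 24)) = Mul(-1, 33120) = -33120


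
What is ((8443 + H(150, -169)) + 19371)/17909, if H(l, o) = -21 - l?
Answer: 27643/17909 ≈ 1.5435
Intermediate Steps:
((8443 + H(150, -169)) + 19371)/17909 = ((8443 + (-21 - 1*150)) + 19371)/17909 = ((8443 + (-21 - 150)) + 19371)*(1/17909) = ((8443 - 171) + 19371)*(1/17909) = (8272 + 19371)*(1/17909) = 27643*(1/17909) = 27643/17909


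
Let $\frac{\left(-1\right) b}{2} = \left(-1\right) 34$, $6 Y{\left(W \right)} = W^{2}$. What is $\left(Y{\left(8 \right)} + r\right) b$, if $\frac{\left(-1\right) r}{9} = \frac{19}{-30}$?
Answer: $\frac{16694}{15} \approx 1112.9$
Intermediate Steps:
$Y{\left(W \right)} = \frac{W^{2}}{6}$
$b = 68$ ($b = - 2 \left(\left(-1\right) 34\right) = \left(-2\right) \left(-34\right) = 68$)
$r = \frac{57}{10}$ ($r = - 9 \frac{19}{-30} = - 9 \cdot 19 \left(- \frac{1}{30}\right) = \left(-9\right) \left(- \frac{19}{30}\right) = \frac{57}{10} \approx 5.7$)
$\left(Y{\left(8 \right)} + r\right) b = \left(\frac{8^{2}}{6} + \frac{57}{10}\right) 68 = \left(\frac{1}{6} \cdot 64 + \frac{57}{10}\right) 68 = \left(\frac{32}{3} + \frac{57}{10}\right) 68 = \frac{491}{30} \cdot 68 = \frac{16694}{15}$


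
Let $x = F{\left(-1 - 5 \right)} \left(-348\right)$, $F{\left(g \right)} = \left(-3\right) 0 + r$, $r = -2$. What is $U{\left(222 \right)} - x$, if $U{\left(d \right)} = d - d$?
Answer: $-696$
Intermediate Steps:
$F{\left(g \right)} = -2$ ($F{\left(g \right)} = \left(-3\right) 0 - 2 = 0 - 2 = -2$)
$U{\left(d \right)} = 0$
$x = 696$ ($x = \left(-2\right) \left(-348\right) = 696$)
$U{\left(222 \right)} - x = 0 - 696 = -696$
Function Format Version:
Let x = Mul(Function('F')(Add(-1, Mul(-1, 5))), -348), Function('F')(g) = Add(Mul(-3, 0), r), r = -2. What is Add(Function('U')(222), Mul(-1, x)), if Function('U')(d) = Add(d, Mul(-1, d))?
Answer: -696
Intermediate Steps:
Function('F')(g) = -2 (Function('F')(g) = Add(Mul(-3, 0), -2) = Add(0, -2) = -2)
Function('U')(d) = 0
x = 696 (x = Mul(-2, -348) = 696)
Add(Function('U')(222), Mul(-1, x)) = Add(0, Mul(-1, 696)) = Add(0, -696) = -696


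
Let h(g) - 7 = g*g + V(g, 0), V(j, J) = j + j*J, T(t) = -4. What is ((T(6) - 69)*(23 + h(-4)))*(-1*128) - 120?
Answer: 392328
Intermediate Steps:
V(j, J) = j + J*j
h(g) = 7 + g + g² (h(g) = 7 + (g*g + g*(1 + 0)) = 7 + (g² + g*1) = 7 + (g² + g) = 7 + (g + g²) = 7 + g + g²)
((T(6) - 69)*(23 + h(-4)))*(-1*128) - 120 = ((-4 - 69)*(23 + (7 - 4 + (-4)²)))*(-1*128) - 120 = -73*(23 + (7 - 4 + 16))*(-128) - 120 = -73*(23 + 19)*(-128) - 120 = -73*42*(-128) - 120 = -3066*(-128) - 120 = 392448 - 120 = 392328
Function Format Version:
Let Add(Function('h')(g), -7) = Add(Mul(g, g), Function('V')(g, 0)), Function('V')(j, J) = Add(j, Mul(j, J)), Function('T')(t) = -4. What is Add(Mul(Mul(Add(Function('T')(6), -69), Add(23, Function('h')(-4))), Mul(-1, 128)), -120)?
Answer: 392328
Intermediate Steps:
Function('V')(j, J) = Add(j, Mul(J, j))
Function('h')(g) = Add(7, g, Pow(g, 2)) (Function('h')(g) = Add(7, Add(Mul(g, g), Mul(g, Add(1, 0)))) = Add(7, Add(Pow(g, 2), Mul(g, 1))) = Add(7, Add(Pow(g, 2), g)) = Add(7, Add(g, Pow(g, 2))) = Add(7, g, Pow(g, 2)))
Add(Mul(Mul(Add(Function('T')(6), -69), Add(23, Function('h')(-4))), Mul(-1, 128)), -120) = Add(Mul(Mul(Add(-4, -69), Add(23, Add(7, -4, Pow(-4, 2)))), Mul(-1, 128)), -120) = Add(Mul(Mul(-73, Add(23, Add(7, -4, 16))), -128), -120) = Add(Mul(Mul(-73, Add(23, 19)), -128), -120) = Add(Mul(Mul(-73, 42), -128), -120) = Add(Mul(-3066, -128), -120) = Add(392448, -120) = 392328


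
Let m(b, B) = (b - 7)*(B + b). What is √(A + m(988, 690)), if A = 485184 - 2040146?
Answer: 2*√22789 ≈ 301.92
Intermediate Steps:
m(b, B) = (-7 + b)*(B + b)
A = -1554962
√(A + m(988, 690)) = √(-1554962 + (988² - 7*690 - 7*988 + 690*988)) = √(-1554962 + (976144 - 4830 - 6916 + 681720)) = √(-1554962 + 1646118) = √91156 = 2*√22789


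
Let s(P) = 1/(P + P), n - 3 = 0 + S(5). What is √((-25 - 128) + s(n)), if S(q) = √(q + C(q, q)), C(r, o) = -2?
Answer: √(-1834 - 612*√3)/(2*√(3 + √3)) ≈ 12.365*I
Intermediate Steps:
S(q) = √(-2 + q) (S(q) = √(q - 2) = √(-2 + q))
n = 3 + √3 (n = 3 + (0 + √(-2 + 5)) = 3 + (0 + √3) = 3 + √3 ≈ 4.7320)
s(P) = 1/(2*P)
√((-25 - 128) + s(n)) = √((-25 - 128) + 1/(2*(3 + √3))) = √(-153 + 1/(2*(3 + √3)))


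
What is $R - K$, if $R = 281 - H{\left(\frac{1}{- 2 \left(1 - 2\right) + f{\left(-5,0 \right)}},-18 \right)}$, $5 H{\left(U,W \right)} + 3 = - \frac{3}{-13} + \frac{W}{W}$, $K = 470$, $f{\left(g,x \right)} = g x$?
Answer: $- \frac{12262}{65} \approx -188.65$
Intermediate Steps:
$H{\left(U,W \right)} = - \frac{23}{65}$ ($H{\left(U,W \right)} = - \frac{3}{5} + \frac{- \frac{3}{-13} + \frac{W}{W}}{5} = - \frac{3}{5} + \frac{\left(-3\right) \left(- \frac{1}{13}\right) + 1}{5} = - \frac{3}{5} + \frac{\frac{3}{13} + 1}{5} = - \frac{3}{5} + \frac{1}{5} \cdot \frac{16}{13} = - \frac{3}{5} + \frac{16}{65} = - \frac{23}{65}$)
$R = \frac{18288}{65}$ ($R = 281 - - \frac{23}{65} = 281 + \frac{23}{65} = \frac{18288}{65} \approx 281.35$)
$R - K = \frac{18288}{65} - 470 = - \frac{12262}{65}$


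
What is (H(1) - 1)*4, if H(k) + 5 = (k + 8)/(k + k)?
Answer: -6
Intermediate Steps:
H(k) = -5 + (8 + k)/(2*k) (H(k) = -5 + (k + 8)/(k + k) = -5 + (8 + k)/((2*k)) = -5 + (8 + k)*(1/(2*k)) = -5 + (8 + k)/(2*k))
(H(1) - 1)*4 = ((-9/2 + 4/1) - 1)*4 = ((-9/2 + 4*1) - 1)*4 = ((-9/2 + 4) - 1)*4 = (-1/2 - 1)*4 = -3/2*4 = -6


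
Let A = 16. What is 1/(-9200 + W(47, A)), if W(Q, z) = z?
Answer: -1/9184 ≈ -0.00010888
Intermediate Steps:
1/(-9200 + W(47, A)) = 1/(-9200 + 16) = 1/(-9184) = -1/9184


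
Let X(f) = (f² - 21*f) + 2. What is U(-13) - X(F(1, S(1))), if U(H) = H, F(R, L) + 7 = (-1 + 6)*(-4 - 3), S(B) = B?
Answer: -2661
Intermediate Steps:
F(R, L) = -42 (F(R, L) = -7 + (-1 + 6)*(-4 - 3) = -7 + 5*(-7) = -7 - 35 = -42)
X(f) = 2 + f² - 21*f
U(-13) - X(F(1, S(1))) = -13 - (2 + (-42)² - 21*(-42)) = -13 - (2 + 1764 + 882) = -13 - 1*2648 = -13 - 2648 = -2661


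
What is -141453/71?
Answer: -141453/71 ≈ -1992.3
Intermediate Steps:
-141453/71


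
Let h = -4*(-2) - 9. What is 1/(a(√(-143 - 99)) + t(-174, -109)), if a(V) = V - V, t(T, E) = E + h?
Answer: -1/110 ≈ -0.0090909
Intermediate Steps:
h = -1 (h = 8 - 9 = -1)
t(T, E) = -1 + E (t(T, E) = E - 1 = -1 + E)
a(V) = 0
1/(a(√(-143 - 99)) + t(-174, -109)) = 1/(0 + (-1 - 109)) = 1/(0 - 110) = 1/(-110) = -1/110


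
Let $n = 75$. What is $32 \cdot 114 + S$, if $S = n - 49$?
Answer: $3674$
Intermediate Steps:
$S = 26$ ($S = 75 - 49 = 26$)
$32 \cdot 114 + S = 32 \cdot 114 + 26 = 3648 + 26 = 3674$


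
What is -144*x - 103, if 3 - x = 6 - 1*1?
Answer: 185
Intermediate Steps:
x = -2 (x = 3 - (6 - 1*1) = 3 - (6 - 1) = 3 - 1*5 = 3 - 5 = -2)
-144*x - 103 = -144*(-2) - 103 = 288 - 103 = 185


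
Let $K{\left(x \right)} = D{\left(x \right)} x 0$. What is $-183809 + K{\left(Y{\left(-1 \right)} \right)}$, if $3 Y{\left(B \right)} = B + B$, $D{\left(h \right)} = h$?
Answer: $-183809$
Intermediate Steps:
$Y{\left(B \right)} = \frac{2 B}{3}$ ($Y{\left(B \right)} = \frac{B + B}{3} = \frac{2 B}{3}$)
$K{\left(x \right)} = 0$ ($K{\left(x \right)} = x x 0 = x^{2} \cdot 0 = 0$)
$-183809 + K{\left(Y{\left(-1 \right)} \right)} = -183809 + 0 = -183809$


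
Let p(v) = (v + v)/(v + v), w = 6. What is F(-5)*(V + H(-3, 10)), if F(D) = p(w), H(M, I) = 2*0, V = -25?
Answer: -25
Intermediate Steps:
p(v) = 1 (p(v) = (2*v)/((2*v)) = (2*v)*(1/(2*v)) = 1)
H(M, I) = 0
F(D) = 1
F(-5)*(V + H(-3, 10)) = 1*(-25 + 0) = 1*(-25) = -25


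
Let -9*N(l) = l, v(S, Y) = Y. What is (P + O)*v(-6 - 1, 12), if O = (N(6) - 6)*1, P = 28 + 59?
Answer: 964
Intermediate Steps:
N(l) = -l/9
P = 87
O = -20/3 (O = (-⅑*6 - 6)*1 = (-⅔ - 6)*1 = -20/3*1 = -20/3 ≈ -6.6667)
(P + O)*v(-6 - 1, 12) = (87 - 20/3)*12 = (241/3)*12 = 964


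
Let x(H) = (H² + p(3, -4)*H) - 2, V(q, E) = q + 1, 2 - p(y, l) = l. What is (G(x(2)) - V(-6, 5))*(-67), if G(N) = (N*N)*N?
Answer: -184183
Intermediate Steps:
p(y, l) = 2 - l
V(q, E) = 1 + q
x(H) = -2 + H² + 6*H (x(H) = (H² + (2 - 1*(-4))*H) - 2 = (H² + (2 + 4)*H) - 2 = (H² + 6*H) - 2 = -2 + H² + 6*H)
G(N) = N³ (G(N) = N²*N = N³)
(G(x(2)) - V(-6, 5))*(-67) = ((-2 + 2² + 6*2)³ - (1 - 6))*(-67) = ((-2 + 4 + 12)³ - 1*(-5))*(-67) = (14³ + 5)*(-67) = (2744 + 5)*(-67) = 2749*(-67) = -184183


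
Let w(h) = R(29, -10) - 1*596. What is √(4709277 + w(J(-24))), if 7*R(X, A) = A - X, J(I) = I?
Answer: 2*√57681274/7 ≈ 2169.9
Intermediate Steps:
R(X, A) = -X/7 + A/7 (R(X, A) = (A - X)/7 = -X/7 + A/7)
w(h) = -4211/7 (w(h) = (-⅐*29 + (⅐)*(-10)) - 1*596 = (-29/7 - 10/7) - 596 = -39/7 - 596 = -4211/7)
√(4709277 + w(J(-24))) = √(4709277 - 4211/7) = √(32960728/7) = 2*√57681274/7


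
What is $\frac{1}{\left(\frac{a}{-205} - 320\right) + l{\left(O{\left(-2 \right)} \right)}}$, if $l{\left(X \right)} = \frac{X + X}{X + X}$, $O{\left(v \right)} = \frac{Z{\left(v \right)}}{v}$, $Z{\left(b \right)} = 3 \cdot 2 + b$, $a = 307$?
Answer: $- \frac{205}{65702} \approx -0.0031201$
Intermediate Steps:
$Z{\left(b \right)} = 6 + b$
$O{\left(v \right)} = \frac{6 + v}{v}$
$l{\left(X \right)} = 1$ ($l{\left(X \right)} = \frac{2 X}{2 X} = 2 X \frac{1}{2 X} = 1$)
$\frac{1}{\left(\frac{a}{-205} - 320\right) + l{\left(O{\left(-2 \right)} \right)}} = \frac{1}{\left(\frac{307}{-205} - 320\right) + 1} = \frac{1}{\left(307 \left(- \frac{1}{205}\right) - 320\right) + 1} = \frac{1}{\left(- \frac{307}{205} - 320\right) + 1} = \frac{1}{- \frac{65907}{205} + 1} = \frac{1}{- \frac{65702}{205}} = - \frac{205}{65702}$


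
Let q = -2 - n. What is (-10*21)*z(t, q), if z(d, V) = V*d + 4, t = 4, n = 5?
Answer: 5040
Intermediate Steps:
q = -7 (q = -2 - 1*5 = -2 - 5 = -7)
z(d, V) = 4 + V*d
(-10*21)*z(t, q) = (-10*21)*(4 - 7*4) = -210*(4 - 28) = -210*(-24) = 5040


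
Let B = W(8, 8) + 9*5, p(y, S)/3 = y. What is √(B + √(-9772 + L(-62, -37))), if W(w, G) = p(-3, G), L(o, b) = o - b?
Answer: √(36 + I*√9797) ≈ 8.4061 + 5.8874*I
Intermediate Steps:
p(y, S) = 3*y
W(w, G) = -9 (W(w, G) = 3*(-3) = -9)
B = 36 (B = -9 + 9*5 = -9 + 45 = 36)
√(B + √(-9772 + L(-62, -37))) = √(36 + √(-9772 + (-62 - 1*(-37)))) = √(36 + √(-9772 + (-62 + 37))) = √(36 + √(-9772 - 25)) = √(36 + √(-9797)) = √(36 + I*√9797)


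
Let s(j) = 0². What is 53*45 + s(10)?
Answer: 2385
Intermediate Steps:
s(j) = 0
53*45 + s(10) = 53*45 + 0 = 2385 + 0 = 2385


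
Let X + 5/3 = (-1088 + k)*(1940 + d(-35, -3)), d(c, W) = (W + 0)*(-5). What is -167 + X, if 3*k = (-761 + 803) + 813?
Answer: -4710101/3 ≈ -1.5700e+6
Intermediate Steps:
k = 285 (k = ((-761 + 803) + 813)/3 = (42 + 813)/3 = (⅓)*855 = 285)
d(c, W) = -5*W (d(c, W) = W*(-5) = -5*W)
X = -4709600/3 (X = -5/3 + (-1088 + 285)*(1940 - 5*(-3)) = -5/3 - 803*(1940 + 15) = -5/3 - 803*1955 = -5/3 - 1569865 = -4709600/3 ≈ -1.5699e+6)
-167 + X = -167 - 4709600/3 = -4710101/3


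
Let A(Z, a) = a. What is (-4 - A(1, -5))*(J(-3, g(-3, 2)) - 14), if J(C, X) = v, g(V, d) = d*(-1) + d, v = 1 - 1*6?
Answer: -19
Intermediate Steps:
v = -5 (v = 1 - 6 = -5)
g(V, d) = 0 (g(V, d) = -d + d = 0)
J(C, X) = -5
(-4 - A(1, -5))*(J(-3, g(-3, 2)) - 14) = (-4 - 1*(-5))*(-5 - 14) = (-4 + 5)*(-19) = 1*(-19) = -19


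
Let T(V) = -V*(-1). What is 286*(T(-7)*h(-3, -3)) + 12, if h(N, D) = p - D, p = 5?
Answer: -16004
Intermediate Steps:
T(V) = V
h(N, D) = 5 - D
286*(T(-7)*h(-3, -3)) + 12 = 286*(-7*(5 - 1*(-3))) + 12 = 286*(-7*(5 + 3)) + 12 = 286*(-7*8) + 12 = 286*(-56) + 12 = -16016 + 12 = -16004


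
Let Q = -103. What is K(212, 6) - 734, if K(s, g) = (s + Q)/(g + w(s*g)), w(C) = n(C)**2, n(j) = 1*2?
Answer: -7231/10 ≈ -723.10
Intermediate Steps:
n(j) = 2
w(C) = 4 (w(C) = 2**2 = 4)
K(s, g) = (-103 + s)/(4 + g) (K(s, g) = (s - 103)/(g + 4) = (-103 + s)/(4 + g))
K(212, 6) - 734 = (-103 + 212)/(4 + 6) - 734 = 109/10 - 734 = -7231/10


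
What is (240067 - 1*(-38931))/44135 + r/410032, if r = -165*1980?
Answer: 3570685837/646312940 ≈ 5.5247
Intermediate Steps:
r = -326700
(240067 - 1*(-38931))/44135 + r/410032 = (240067 - 1*(-38931))/44135 - 326700/410032 = (240067 + 38931)*(1/44135) - 326700*1/410032 = 278998*(1/44135) - 81675/102508 = 278998/44135 - 81675/102508 = 3570685837/646312940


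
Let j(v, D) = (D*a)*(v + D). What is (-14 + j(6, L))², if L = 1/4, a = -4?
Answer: 6561/16 ≈ 410.06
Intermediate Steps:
L = ¼ ≈ 0.25000
j(v, D) = -4*D*(D + v) (j(v, D) = (D*(-4))*(v + D) = (-4*D)*(D + v) = -4*D*(D + v))
(-14 + j(6, L))² = (-14 - 4*¼*(¼ + 6))² = (-14 - 4*¼*25/4)² = (-14 - 25/4)² = (-81/4)² = 6561/16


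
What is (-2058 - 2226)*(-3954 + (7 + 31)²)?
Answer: 10752840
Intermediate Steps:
(-2058 - 2226)*(-3954 + (7 + 31)²) = -4284*(-3954 + 38²) = -4284*(-3954 + 1444) = -4284*(-2510) = 10752840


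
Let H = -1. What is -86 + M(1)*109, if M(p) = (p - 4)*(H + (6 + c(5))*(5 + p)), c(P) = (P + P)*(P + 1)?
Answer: -129251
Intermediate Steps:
c(P) = 2*P*(1 + P) (c(P) = (2*P)*(1 + P) = 2*P*(1 + P))
M(p) = (-4 + p)*(329 + 66*p) (M(p) = (p - 4)*(-1 + (6 + 2*5*(1 + 5))*(5 + p)) = (-4 + p)*(-1 + (6 + 2*5*6)*(5 + p)) = (-4 + p)*(-1 + (6 + 60)*(5 + p)) = (-4 + p)*(-1 + 66*(5 + p)) = (-4 + p)*(-1 + (330 + 66*p)) = (-4 + p)*(329 + 66*p))
-86 + M(1)*109 = -86 + (-1316 + 65*1 + 66*1²)*109 = -86 + (-1316 + 65 + 66*1)*109 = -86 + (-1316 + 65 + 66)*109 = -86 - 1185*109 = -86 - 129165 = -129251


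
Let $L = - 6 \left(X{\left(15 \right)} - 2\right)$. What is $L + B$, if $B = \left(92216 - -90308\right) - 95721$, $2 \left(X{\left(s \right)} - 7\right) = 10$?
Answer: $86743$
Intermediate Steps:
$X{\left(s \right)} = 12$ ($X{\left(s \right)} = 7 + \frac{1}{2} \cdot 10 = 7 + 5 = 12$)
$B = 86803$ ($B = \left(92216 + 90308\right) - 95721 = 182524 - 95721 = 86803$)
$L = -60$ ($L = - 6 \left(12 - 2\right) = \left(-6\right) 10 = -60$)
$L + B = -60 + 86803 = 86743$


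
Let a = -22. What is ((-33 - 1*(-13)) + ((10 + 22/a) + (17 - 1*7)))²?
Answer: 1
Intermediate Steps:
((-33 - 1*(-13)) + ((10 + 22/a) + (17 - 1*7)))² = ((-33 - 1*(-13)) + ((10 + 22/(-22)) + (17 - 1*7)))² = ((-33 + 13) + ((10 + 22*(-1/22)) + (17 - 7)))² = (-20 + ((10 - 1) + 10))² = (-20 + (9 + 10))² = (-20 + 19)² = (-1)² = 1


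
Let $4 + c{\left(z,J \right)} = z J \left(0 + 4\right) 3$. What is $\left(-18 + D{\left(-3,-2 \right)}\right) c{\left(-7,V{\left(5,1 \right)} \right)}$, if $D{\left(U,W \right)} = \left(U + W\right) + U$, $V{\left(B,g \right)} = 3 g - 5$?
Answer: $-4264$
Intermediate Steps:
$V{\left(B,g \right)} = -5 + 3 g$
$c{\left(z,J \right)} = -4 + 12 J z$ ($c{\left(z,J \right)} = -4 + z J \left(0 + 4\right) 3 = -4 + z J 4 \cdot 3 = -4 + z 4 J 3 = -4 + 4 J z 3 = -4 + 12 J z$)
$D{\left(U,W \right)} = W + 2 U$
$\left(-18 + D{\left(-3,-2 \right)}\right) c{\left(-7,V{\left(5,1 \right)} \right)} = \left(-18 + \left(-2 + 2 \left(-3\right)\right)\right) \left(-4 + 12 \left(-5 + 3 \cdot 1\right) \left(-7\right)\right) = \left(-18 - 8\right) \left(-4 + 12 \left(-5 + 3\right) \left(-7\right)\right) = \left(-18 - 8\right) \left(-4 + 12 \left(-2\right) \left(-7\right)\right) = - 26 \left(-4 + 168\right) = \left(-26\right) 164 = -4264$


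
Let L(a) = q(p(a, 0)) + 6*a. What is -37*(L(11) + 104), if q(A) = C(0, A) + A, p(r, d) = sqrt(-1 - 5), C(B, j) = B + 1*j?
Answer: -6290 - 74*I*sqrt(6) ≈ -6290.0 - 181.26*I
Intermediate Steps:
C(B, j) = B + j
p(r, d) = I*sqrt(6) (p(r, d) = sqrt(-6) = I*sqrt(6))
q(A) = 2*A (q(A) = (0 + A) + A = A + A = 2*A)
L(a) = 6*a + 2*I*sqrt(6) (L(a) = 2*(I*sqrt(6)) + 6*a = 2*I*sqrt(6) + 6*a = 6*a + 2*I*sqrt(6))
-37*(L(11) + 104) = -37*((6*11 + 2*I*sqrt(6)) + 104) = -37*((66 + 2*I*sqrt(6)) + 104) = -37*(170 + 2*I*sqrt(6)) = -6290 - 74*I*sqrt(6)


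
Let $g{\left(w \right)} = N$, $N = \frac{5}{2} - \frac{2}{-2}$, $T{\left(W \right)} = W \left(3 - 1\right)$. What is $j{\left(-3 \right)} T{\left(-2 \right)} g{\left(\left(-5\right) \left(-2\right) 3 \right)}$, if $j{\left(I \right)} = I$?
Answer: $42$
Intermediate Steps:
$T{\left(W \right)} = 2 W$ ($T{\left(W \right)} = W 2 = 2 W$)
$N = \frac{7}{2}$ ($N = 5 \cdot \frac{1}{2} - -1 = \frac{5}{2} + 1 = \frac{7}{2} \approx 3.5$)
$g{\left(w \right)} = \frac{7}{2}$
$j{\left(-3 \right)} T{\left(-2 \right)} g{\left(\left(-5\right) \left(-2\right) 3 \right)} = - 3 \cdot 2 \left(-2\right) \frac{7}{2} = \left(-3\right) \left(-4\right) \frac{7}{2} = 12 \cdot \frac{7}{2} = 42$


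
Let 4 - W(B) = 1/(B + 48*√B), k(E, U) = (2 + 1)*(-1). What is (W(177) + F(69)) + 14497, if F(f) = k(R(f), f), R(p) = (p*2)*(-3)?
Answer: 30837247/2127 - 16*√177/125493 ≈ 14498.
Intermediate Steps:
R(p) = -6*p (R(p) = (2*p)*(-3) = -6*p)
k(E, U) = -3 (k(E, U) = 3*(-1) = -3)
F(f) = -3
W(B) = 4 - 1/(B + 48*√B)
(W(177) + F(69)) + 14497 = ((-1 + 4*177 + 192*√177)/(177 + 48*√177) - 3) + 14497 = ((-1 + 708 + 192*√177)/(177 + 48*√177) - 3) + 14497 = ((707 + 192*√177)/(177 + 48*√177) - 3) + 14497 = (-3 + (707 + 192*√177)/(177 + 48*√177)) + 14497 = 14494 + (707 + 192*√177)/(177 + 48*√177)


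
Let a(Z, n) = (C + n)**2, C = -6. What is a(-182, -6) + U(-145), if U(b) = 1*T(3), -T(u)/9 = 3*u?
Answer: 63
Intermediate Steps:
T(u) = -27*u
U(b) = -81 (U(b) = 1*(-27*3) = 1*(-81) = -81)
a(Z, n) = (-6 + n)**2
a(-182, -6) + U(-145) = (-6 - 6)**2 - 81 = (-12)**2 - 81 = 144 - 81 = 63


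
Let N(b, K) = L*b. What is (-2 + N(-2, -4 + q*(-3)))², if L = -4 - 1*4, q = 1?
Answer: 196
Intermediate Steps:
L = -8 (L = -4 - 4 = -8)
N(b, K) = -8*b
(-2 + N(-2, -4 + q*(-3)))² = (-2 - 8*(-2))² = (-2 + 16)² = 14² = 196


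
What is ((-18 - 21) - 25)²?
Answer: 4096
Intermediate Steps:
((-18 - 21) - 25)² = (-39 - 25)² = (-64)² = 4096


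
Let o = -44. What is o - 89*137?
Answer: -12237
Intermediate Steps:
o - 89*137 = -44 - 89*137 = -44 - 12193 = -12237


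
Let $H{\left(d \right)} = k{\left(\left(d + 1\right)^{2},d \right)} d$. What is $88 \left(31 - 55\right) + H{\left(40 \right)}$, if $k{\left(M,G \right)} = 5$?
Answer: $-1912$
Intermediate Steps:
$H{\left(d \right)} = 5 d$
$88 \left(31 - 55\right) + H{\left(40 \right)} = 88 \left(31 - 55\right) + 5 \cdot 40 = 88 \left(-24\right) + 200 = -2112 + 200 = -1912$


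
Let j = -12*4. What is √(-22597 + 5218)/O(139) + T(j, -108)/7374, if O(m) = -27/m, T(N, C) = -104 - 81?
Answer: -185/7374 - 139*I*√1931/9 ≈ -0.025088 - 678.68*I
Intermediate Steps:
j = -48
T(N, C) = -185
√(-22597 + 5218)/O(139) + T(j, -108)/7374 = √(-22597 + 5218)/((-27/139)) - 185/7374 = √(-17379)/((-27*1/139)) - 185*1/7374 = (3*I*√1931)/(-27/139) - 185/7374 = (3*I*√1931)*(-139/27) - 185/7374 = -139*I*√1931/9 - 185/7374 = -185/7374 - 139*I*√1931/9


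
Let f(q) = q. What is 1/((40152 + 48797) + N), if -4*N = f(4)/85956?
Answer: 85956/7645700243 ≈ 1.1242e-5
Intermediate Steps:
N = -1/85956 ≈ -1.1634e-5
1/((40152 + 48797) + N) = 1/((40152 + 48797) - 1/85956) = 1/(88949 - 1/85956) = 1/(7645700243/85956) = 85956/7645700243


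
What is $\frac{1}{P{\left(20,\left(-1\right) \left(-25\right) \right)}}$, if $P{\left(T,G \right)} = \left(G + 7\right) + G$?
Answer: $\frac{1}{57} \approx 0.017544$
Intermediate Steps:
$P{\left(T,G \right)} = 7 + 2 G$ ($P{\left(T,G \right)} = \left(7 + G\right) + G = 7 + 2 G$)
$\frac{1}{P{\left(20,\left(-1\right) \left(-25\right) \right)}} = \frac{1}{7 + 2 \left(\left(-1\right) \left(-25\right)\right)} = \frac{1}{7 + 2 \cdot 25} = \frac{1}{7 + 50} = \frac{1}{57}$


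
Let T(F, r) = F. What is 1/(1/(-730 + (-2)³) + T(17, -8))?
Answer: 738/12545 ≈ 0.058828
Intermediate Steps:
1/(1/(-730 + (-2)³) + T(17, -8)) = 1/(1/(-730 + (-2)³) + 17) = 1/(1/(-730 - 8) + 17) = 1/(1/(-738) + 17) = 1/(-1/738 + 17) = 1/(12545/738) = 738/12545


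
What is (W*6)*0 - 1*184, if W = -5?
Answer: -184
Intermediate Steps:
(W*6)*0 - 1*184 = -5*6*0 - 1*184 = -30*0 - 184 = 0 - 184 = -184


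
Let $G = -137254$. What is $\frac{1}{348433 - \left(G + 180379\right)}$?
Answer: $\frac{1}{305308} \approx 3.2754 \cdot 10^{-6}$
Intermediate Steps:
$\frac{1}{348433 - \left(G + 180379\right)} = \frac{1}{348433 - \left(-137254 + 180379\right)} = \frac{1}{348433 - 43125} = \frac{1}{305308}$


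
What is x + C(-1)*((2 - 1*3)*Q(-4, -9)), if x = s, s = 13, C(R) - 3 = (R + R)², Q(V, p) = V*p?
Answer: -239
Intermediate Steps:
C(R) = 3 + 4*R² (C(R) = 3 + (R + R)² = 3 + (2*R)² = 3 + 4*R²)
x = 13
x + C(-1)*((2 - 1*3)*Q(-4, -9)) = 13 + (3 + 4*(-1)²)*((2 - 1*3)*(-4*(-9))) = 13 + (3 + 4*1)*((2 - 3)*36) = 13 + (3 + 4)*(-1*36) = 13 + 7*(-36) = 13 - 252 = -239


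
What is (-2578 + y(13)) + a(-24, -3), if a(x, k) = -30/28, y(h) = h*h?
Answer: -33741/14 ≈ -2410.1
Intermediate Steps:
y(h) = h**2
a(x, k) = -15/14 (a(x, k) = -30*1/28 = -15/14)
(-2578 + y(13)) + a(-24, -3) = (-2578 + 13**2) - 15/14 = (-2578 + 169) - 15/14 = -2409 - 15/14 = -33741/14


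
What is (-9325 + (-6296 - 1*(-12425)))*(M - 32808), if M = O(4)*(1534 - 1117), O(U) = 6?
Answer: 96857976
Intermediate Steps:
M = 2502 (M = 6*(1534 - 1117) = 6*417 = 2502)
(-9325 + (-6296 - 1*(-12425)))*(M - 32808) = (-9325 + (-6296 - 1*(-12425)))*(2502 - 32808) = (-9325 + (-6296 + 12425))*(-30306) = (-9325 + 6129)*(-30306) = -3196*(-30306) = 96857976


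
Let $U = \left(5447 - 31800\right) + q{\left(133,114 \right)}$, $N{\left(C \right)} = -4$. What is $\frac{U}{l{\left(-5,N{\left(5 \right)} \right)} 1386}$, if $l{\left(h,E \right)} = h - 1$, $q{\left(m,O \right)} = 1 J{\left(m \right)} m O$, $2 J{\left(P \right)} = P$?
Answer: $- \frac{245480}{2079} \approx -118.08$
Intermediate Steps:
$J{\left(P \right)} = \frac{P}{2}$
$q{\left(m,O \right)} = \frac{O m^{2}}{2}$ ($q{\left(m,O \right)} = 1 \frac{m}{2} m O = \frac{m}{2} O m = \frac{O m^{2}}{2}$)
$l{\left(h,E \right)} = -1 + h$
$U = 981920$ ($U = \left(5447 - 31800\right) + \frac{1}{2} \cdot 114 \cdot 133^{2} = -26353 + \frac{1}{2} \cdot 114 \cdot 17689 = -26353 + 1008273 = 981920$)
$\frac{U}{l{\left(-5,N{\left(5 \right)} \right)} 1386} = \frac{981920}{\left(-1 - 5\right) 1386} = \frac{981920}{\left(-6\right) 1386} = \frac{981920}{-8316} = 981920 \left(- \frac{1}{8316}\right) = - \frac{245480}{2079}$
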